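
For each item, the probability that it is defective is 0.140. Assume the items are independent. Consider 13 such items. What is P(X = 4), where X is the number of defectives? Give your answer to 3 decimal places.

0.071

X ~ Binomial(n=13, p=0.14).
P(X=4) = C(13,4) · p^4 · (1−p)^9
= 715 · 0.00038416 · 0.25733 = 0.07068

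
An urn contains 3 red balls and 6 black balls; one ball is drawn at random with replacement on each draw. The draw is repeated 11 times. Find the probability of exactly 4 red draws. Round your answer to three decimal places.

0.238

X ~ Binomial(n=11, p=0.333333).
P(X=4) = C(11,4) · p^4 · (1−p)^7
= 330 · 0.012346 · 0.058528 = 0.23845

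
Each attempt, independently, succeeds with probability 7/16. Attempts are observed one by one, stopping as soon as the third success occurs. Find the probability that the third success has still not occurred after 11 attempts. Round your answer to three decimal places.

0.076

Needing more than 11 attempts ⇔ fewer than 3 successes in the first 11. With X ~ Binomial(11, 0.4375), P(Y > 11) = P(X ≤ 2).
  k=0: C(11,0)·0.4375^0·0.5625^11 = 0.00178
  k=1: C(11,1)·0.4375^1·0.5625^10 = 0.01526
  k=2: C(11,2)·0.4375^2·0.5625^9 = 0.05935
P(X ≤ 2) = 0.07640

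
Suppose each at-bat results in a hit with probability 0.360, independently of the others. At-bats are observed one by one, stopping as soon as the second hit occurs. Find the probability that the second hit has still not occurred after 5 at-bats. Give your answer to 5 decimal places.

0.40936

Needing more than 5 at-bats ⇔ fewer than 2 successes in the first 5. With X ~ Binomial(5, 0.36), P(Y > 5) = P(X ≤ 1).
  k=0: C(5,0)·0.36^0·0.64^5 = 0.1073742
  k=1: C(5,1)·0.36^1·0.64^4 = 0.3019899
P(X ≤ 1) = 0.4093641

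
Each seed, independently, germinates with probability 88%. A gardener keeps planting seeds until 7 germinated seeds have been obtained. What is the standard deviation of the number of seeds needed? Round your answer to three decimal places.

1.041

Y = total seeds until the seventh success; negative binomial with r=7, p=0.88.
SD(Y) = √[r(1−p)/p²] = √(1.08471) = 1.04149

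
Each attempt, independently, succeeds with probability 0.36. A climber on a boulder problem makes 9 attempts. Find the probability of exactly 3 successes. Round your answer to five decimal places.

X ~ Binomial(n=9, p=0.36).
P(X=3) = C(9,3) · p^3 · (1−p)^6
= 84 · 0.046656 · 0.068719 = 0.2693188

0.26932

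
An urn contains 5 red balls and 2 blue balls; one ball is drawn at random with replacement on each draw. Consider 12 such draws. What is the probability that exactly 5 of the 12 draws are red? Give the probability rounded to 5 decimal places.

X ~ Binomial(n=12, p=0.714286).
P(X=5) = C(12,5) · p^5 · (1−p)^7
= 792 · 0.18593 · 0.00015543 = 0.0228880

0.02289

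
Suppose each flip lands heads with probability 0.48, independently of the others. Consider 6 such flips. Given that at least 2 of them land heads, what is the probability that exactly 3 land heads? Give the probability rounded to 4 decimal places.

0.3572

X ~ Binomial(6, 0.48). Want P(X=3 | X≥2) = P(X=3) / P(X≥2).
P(X=3) = C(6,3)·0.48^3·0.52^3 = 0.311002
P(X≥2) = 1 − 0.019771 − 0.109499 = 0.870731
Ratio = 0.311002 / 0.870731 = 0.357174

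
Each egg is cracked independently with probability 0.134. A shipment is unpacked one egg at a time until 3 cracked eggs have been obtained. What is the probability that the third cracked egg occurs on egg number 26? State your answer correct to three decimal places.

Y = trial on which the third success occurs; negative binomial, r=3, p=0.134.
P(Y=26) = C(25,2) · p^3 · (1−p)^23
= 300 · 0.0024061 · 0.036552 = 0.02638

0.026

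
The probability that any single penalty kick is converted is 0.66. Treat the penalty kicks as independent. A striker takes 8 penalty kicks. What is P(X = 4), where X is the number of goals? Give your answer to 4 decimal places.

0.1775

X ~ Binomial(n=8, p=0.66).
P(X=4) = C(8,4) · p^4 · (1−p)^4
= 70 · 0.18975 · 0.013363 = 0.177496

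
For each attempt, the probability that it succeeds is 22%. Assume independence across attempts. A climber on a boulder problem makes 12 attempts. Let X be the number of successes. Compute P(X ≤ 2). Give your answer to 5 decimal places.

0.48864

X ~ Binomial(12, 0.22); P(X ≤ 2) = Σ C(12,k) p^k (1−p)^(12−k) over k:
  k=0: C(12,0)·0.22^0·0.78^12 = 0.0507149
  k=1: C(12,1)·0.22^1·0.78^11 = 0.1716503
  k=2: C(12,2)·0.22^2·0.78^10 = 0.2662780
Total = 0.4886432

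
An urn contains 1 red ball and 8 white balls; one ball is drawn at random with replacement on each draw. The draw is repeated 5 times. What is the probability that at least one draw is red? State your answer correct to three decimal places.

P(at least one) = 1 − P(none) = 1 − (1 − 0.111111)^5
= 1 − 0.55493 = 0.44507

0.445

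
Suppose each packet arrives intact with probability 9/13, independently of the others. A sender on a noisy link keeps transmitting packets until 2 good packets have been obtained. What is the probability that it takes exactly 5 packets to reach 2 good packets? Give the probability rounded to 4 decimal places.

Y = trial on which the second success occurs; negative binomial, r=2, p=0.692308.
P(Y=5) = C(4,1) · p^2 · (1−p)^3
= 4 · 0.47929 · 0.029131 = 0.055848

0.0558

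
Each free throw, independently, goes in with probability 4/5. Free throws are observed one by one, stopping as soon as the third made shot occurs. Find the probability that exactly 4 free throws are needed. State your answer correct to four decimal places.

0.3072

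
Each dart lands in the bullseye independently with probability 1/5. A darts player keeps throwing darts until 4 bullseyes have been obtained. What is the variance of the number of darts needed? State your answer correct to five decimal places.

Y = total darts until the fourth success; negative binomial with r=4, p=0.20.
Var(Y) = r(1−p)/p² = 4·0.80 / 0.20² = 80.0000000

80.00000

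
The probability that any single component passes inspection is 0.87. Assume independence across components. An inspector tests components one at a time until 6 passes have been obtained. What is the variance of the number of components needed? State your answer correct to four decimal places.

Y = total components until the sixth success; negative binomial with r=6, p=0.87.
Var(Y) = r(1−p)/p² = 6·0.13 / 0.87² = 1.030519

1.0305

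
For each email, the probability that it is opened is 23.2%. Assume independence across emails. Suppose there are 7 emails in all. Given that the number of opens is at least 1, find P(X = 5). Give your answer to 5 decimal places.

X ~ Binomial(7, 0.232). Want P(X=5 | X≥1) = P(X=5) / P(X≥1).
P(X=5) = C(7,5)·0.232^5·0.768^2 = 0.0083250
P(X≥1) = 1 − 0.1575900 = 0.8424100
Ratio = 0.0083250 / 0.8424100 = 0.0098823

0.00988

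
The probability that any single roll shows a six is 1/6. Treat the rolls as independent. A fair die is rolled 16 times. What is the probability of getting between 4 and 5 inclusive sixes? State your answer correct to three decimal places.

0.233

X ~ Binomial(16, 0.166667); P(4 ≤ X ≤ 5) = Σ C(16,k) p^k (1−p)^(16−k) over k:
  k=4: C(16,4)·0.166667^4·0.833333^12 = 0.15750
  k=5: C(16,5)·0.166667^5·0.833333^11 = 0.07560
Total = 0.23311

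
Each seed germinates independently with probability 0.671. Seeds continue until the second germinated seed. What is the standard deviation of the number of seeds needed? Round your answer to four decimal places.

1.2089

Y = total seeds until the second success; negative binomial with r=2, p=0.671.
SD(Y) = √[r(1−p)/p²] = √(1.461440) = 1.208900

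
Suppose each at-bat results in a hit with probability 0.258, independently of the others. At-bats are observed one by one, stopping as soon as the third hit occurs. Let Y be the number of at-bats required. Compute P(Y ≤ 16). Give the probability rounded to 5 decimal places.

0.82211

Finishing within 16 at-bats ⇔ at least 3 successes in the first 16. With X ~ Binomial(16, 0.258), P(Y ≤ 16) = 1 − P(X ≤ 2).
  k=0: C(16,0)·0.258^0·0.742^16 = 0.0084423
  k=1: C(16,1)·0.258^1·0.742^15 = 0.0469676
  k=2: C(16,2)·0.258^2·0.742^14 = 0.1224829
1 − 0.1778928 = 0.8221072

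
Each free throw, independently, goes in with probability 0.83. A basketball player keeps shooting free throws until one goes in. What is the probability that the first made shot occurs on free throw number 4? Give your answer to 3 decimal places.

Geometric (trials to first success), p = 0.83.
P(Y = 4) = (1−p)^3 · p = 0.004913 · 0.83 = 0.00408

0.004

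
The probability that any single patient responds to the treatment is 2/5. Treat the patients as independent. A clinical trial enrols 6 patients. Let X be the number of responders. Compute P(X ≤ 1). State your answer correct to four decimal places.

X ~ Binomial(6, 0.40); P(X ≤ 1) = Σ C(6,k) p^k (1−p)^(6−k) over k:
  k=0: C(6,0)·0.40^0·0.60^6 = 0.046656
  k=1: C(6,1)·0.40^1·0.60^5 = 0.186624
Total = 0.233280

0.2333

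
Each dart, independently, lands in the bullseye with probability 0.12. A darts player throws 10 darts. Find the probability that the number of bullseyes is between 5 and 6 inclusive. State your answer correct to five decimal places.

X ~ Binomial(10, 0.12); P(5 ≤ X ≤ 6) = Σ C(10,k) p^k (1−p)^(10−k) over k:
  k=5: C(10,5)·0.12^5·0.88^5 = 0.0033092
  k=6: C(10,6)·0.12^6·0.88^4 = 0.0003760
Total = 0.0036852

0.00369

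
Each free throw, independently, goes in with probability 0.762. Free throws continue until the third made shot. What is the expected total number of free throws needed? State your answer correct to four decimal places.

Y = total free throws until the third success; negative binomial with r=3, p=0.762.
E[Y] = r / p = 3 / 0.762 = 3.937008

3.9370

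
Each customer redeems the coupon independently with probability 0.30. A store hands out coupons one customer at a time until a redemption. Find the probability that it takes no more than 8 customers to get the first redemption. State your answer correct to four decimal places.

Y = number of customers to the first success; geometric, p = 0.30.
P(Y ≤ 8) = 1 − (1−p)^8 = 1 − 0.057648 = 0.942352

0.9424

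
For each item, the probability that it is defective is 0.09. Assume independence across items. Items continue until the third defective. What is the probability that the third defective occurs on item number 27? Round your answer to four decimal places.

0.0246

Y = trial on which the third success occurs; negative binomial, r=3, p=0.09.
P(Y=27) = C(26,2) · p^3 · (1−p)^24
= 325 · 0.000729 · 0.10399 = 0.024638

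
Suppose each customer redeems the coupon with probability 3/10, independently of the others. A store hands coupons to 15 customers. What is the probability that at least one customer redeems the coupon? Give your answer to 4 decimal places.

0.9953

P(at least one) = 1 − P(none) = 1 − (1 − 0.30)^15
= 1 − 0.004748 = 0.995252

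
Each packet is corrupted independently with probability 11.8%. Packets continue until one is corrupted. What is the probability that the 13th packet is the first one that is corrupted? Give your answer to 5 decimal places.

0.02615

Geometric (trials to first success), p = 0.118.
P(Y = 13) = (1−p)^12 · p = 0.22163 · 0.118 = 0.0261520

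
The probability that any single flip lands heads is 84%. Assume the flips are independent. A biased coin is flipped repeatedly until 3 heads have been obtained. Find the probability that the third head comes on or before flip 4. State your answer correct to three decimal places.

Finishing within 4 flips ⇔ at least 3 successes in the first 4. With X ~ Binomial(4, 0.84), P(Y ≤ 4) = 1 − P(X ≤ 2).
  k=0: C(4,0)·0.84^0·0.16^4 = 0.00066
  k=1: C(4,1)·0.84^1·0.16^3 = 0.01376
  k=2: C(4,2)·0.84^2·0.16^2 = 0.10838
1 − 0.12280 = 0.87720

0.877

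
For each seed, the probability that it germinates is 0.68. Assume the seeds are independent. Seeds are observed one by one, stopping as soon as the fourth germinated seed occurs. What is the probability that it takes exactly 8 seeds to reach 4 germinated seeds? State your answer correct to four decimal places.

Y = trial on which the fourth success occurs; negative binomial, r=4, p=0.68.
P(Y=8) = C(7,3) · p^4 · (1−p)^4
= 35 · 0.21381 · 0.010486 = 0.078470

0.0785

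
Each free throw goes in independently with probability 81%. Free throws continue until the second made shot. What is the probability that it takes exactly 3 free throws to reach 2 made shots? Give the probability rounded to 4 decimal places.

Y = trial on which the second success occurs; negative binomial, r=2, p=0.81.
P(Y=3) = C(2,1) · p^2 · (1−p)^1
= 2 · 0.6561 · 0.19 = 0.249318

0.2493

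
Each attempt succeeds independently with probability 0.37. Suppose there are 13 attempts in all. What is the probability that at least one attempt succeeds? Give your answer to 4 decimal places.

P(at least one) = 1 − P(none) = 1 − (1 − 0.37)^13
= 1 − 0.002463 = 0.997537

0.9975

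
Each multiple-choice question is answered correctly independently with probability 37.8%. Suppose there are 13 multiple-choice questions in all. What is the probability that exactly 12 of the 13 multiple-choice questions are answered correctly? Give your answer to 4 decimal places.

0.0001

X ~ Binomial(n=13, p=0.378).
P(X=12) = C(13,12) · p^12 · (1−p)^1
= 13 · 8.5095e-06 · 0.622 = 0.000069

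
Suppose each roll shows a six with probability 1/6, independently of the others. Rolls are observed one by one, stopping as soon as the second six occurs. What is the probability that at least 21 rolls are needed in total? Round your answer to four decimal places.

Needing more than 20 rolls ⇔ fewer than 2 successes in the first 20. With X ~ Binomial(20, 0.166667), P(Y > 20) = P(X ≤ 1).
  k=0: C(20,0)·0.166667^0·0.833333^20 = 0.026084
  k=1: C(20,1)·0.166667^1·0.833333^19 = 0.104336
P(X ≤ 1) = 0.130420

0.1304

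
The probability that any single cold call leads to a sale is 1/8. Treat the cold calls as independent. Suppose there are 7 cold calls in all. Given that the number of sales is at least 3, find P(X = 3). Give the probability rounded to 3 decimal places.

X ~ Binomial(7, 0.125). Want P(X=3 | X≥3) = P(X=3) / P(X≥3).
P(X=3) = C(7,3)·0.125^3·0.875^4 = 0.04007
P(X≥3) = 1 − 0.39270 − 0.39270 − 0.16830 = 0.04631
Ratio = 0.04007 / 0.04631 = 0.86528

0.865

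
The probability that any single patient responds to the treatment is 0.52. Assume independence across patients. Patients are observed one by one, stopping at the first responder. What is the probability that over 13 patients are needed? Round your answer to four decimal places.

Y = number of patients to the first success; geometric, p = 0.52.
P(Y > 13) = P(first 13 all fail) = (1−p)^13 = 0.000072

0.0001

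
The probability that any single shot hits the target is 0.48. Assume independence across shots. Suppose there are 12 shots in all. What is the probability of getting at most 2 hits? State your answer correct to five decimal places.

0.02670

X ~ Binomial(12, 0.48); P(X ≤ 2) = Σ C(12,k) p^k (1−p)^(12−k) over k:
  k=0: C(12,0)·0.48^0·0.52^12 = 0.0003909
  k=1: C(12,1)·0.48^1·0.52^11 = 0.0043297
  k=2: C(12,2)·0.48^2·0.52^10 = 0.0219816
Total = 0.0267022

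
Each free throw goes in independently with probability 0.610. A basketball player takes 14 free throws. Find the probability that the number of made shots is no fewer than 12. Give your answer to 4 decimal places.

0.0466

X ~ Binomial(14, 0.61); P(X ≥ 12) = Σ C(14,k) p^k (1−p)^(14−k) over k:
  k=12: C(14,12)·0.61^12·0.39^2 = 0.036739
  k=13: C(14,13)·0.61^13·0.39^1 = 0.008841
  k=14: C(14,14)·0.61^14·0.39^0 = 0.000988
Total = 0.046567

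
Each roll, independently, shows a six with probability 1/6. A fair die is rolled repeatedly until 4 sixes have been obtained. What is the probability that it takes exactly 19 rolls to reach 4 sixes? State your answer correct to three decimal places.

0.041

Y = trial on which the fourth success occurs; negative binomial, r=4, p=0.166667.
P(Y=19) = C(18,3) · p^4 · (1−p)^15
= 816 · 0.0007716 · 0.064905 = 0.04087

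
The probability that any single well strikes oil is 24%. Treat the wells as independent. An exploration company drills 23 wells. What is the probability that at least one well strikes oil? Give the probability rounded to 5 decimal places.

P(at least one) = 1 − P(none) = 1 − (1 − 0.24)^23
= 1 − 0.0018143 = 0.9981857

0.99819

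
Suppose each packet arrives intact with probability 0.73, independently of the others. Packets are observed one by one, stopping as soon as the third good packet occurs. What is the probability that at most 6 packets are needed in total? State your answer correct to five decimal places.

0.95085

Finishing within 6 packets ⇔ at least 3 successes in the first 6. With X ~ Binomial(6, 0.73), P(Y ≤ 6) = 1 − P(X ≤ 2).
  k=0: C(6,0)·0.73^0·0.27^6 = 0.0003874
  k=1: C(6,1)·0.73^1·0.27^5 = 0.0062848
  k=2: C(6,2)·0.73^2·0.27^4 = 0.0424807
1 − 0.0491530 = 0.9508470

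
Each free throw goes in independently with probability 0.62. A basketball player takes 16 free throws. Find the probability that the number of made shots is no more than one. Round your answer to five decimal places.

X ~ Binomial(16, 0.62); P(X ≤ 1) = Σ C(16,k) p^k (1−p)^(16−k) over k:
  k=0: C(16,0)·0.62^0·0.38^16 = 0.0000002
  k=1: C(16,1)·0.62^1·0.38^15 = 0.0000049
Total = 0.0000051

0.00001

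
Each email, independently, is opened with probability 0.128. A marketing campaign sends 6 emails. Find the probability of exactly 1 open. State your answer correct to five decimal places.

X ~ Binomial(n=6, p=0.128).
P(X=1) = C(6,1) · p^1 · (1−p)^5
= 6 · 0.128 · 0.50418 = 0.3872074

0.38721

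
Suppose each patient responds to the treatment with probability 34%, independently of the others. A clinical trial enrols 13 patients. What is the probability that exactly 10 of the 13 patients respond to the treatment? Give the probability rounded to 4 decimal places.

X ~ Binomial(n=13, p=0.34).
P(X=10) = C(13,10) · p^10 · (1−p)^3
= 286 · 2.0644e-05 · 0.2875 = 0.001697

0.0017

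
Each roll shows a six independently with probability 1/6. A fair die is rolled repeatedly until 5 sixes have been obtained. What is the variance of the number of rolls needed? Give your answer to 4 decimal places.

150.0000

Y = total rolls until the fifth success; negative binomial with r=5, p=0.166667.
Var(Y) = r(1−p)/p² = 5·0.833333 / 0.166667² = 150.000000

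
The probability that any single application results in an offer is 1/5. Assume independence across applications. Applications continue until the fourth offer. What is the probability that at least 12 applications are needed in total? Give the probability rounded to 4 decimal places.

0.8389

Needing more than 11 applications ⇔ fewer than 4 successes in the first 11. With X ~ Binomial(11, 0.20), P(Y > 11) = P(X ≤ 3).
  k=0: C(11,0)·0.20^0·0.80^11 = 0.085899
  k=1: C(11,1)·0.20^1·0.80^10 = 0.236223
  k=2: C(11,2)·0.20^2·0.80^9 = 0.295279
  k=3: C(11,3)·0.20^3·0.80^8 = 0.221459
P(X ≤ 3) = 0.838861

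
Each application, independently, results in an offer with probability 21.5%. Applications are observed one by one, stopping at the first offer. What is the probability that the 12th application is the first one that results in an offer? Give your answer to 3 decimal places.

Geometric (trials to first success), p = 0.215.
P(Y = 12) = (1−p)^11 · p = 0.069754 · 0.215 = 0.01500

0.015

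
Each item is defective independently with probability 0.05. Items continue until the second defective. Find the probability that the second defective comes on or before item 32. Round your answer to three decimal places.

Finishing within 32 items ⇔ at least 2 successes in the first 32. With X ~ Binomial(32, 0.05), P(Y ≤ 32) = 1 − P(X ≤ 1).
  k=0: C(32,0)·0.05^0·0.95^32 = 0.19371
  k=1: C(32,1)·0.05^1·0.95^31 = 0.32625
1 − 0.51996 = 0.48004

0.480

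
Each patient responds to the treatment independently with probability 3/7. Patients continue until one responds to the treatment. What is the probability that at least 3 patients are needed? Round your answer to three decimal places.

Y = number of patients to the first success; geometric, p = 0.428571.
P(Y > 2) = P(first 2 all fail) = (1−p)^2 = 0.32653

0.327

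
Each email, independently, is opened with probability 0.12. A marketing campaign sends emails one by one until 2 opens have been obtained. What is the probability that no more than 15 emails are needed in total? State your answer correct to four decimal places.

0.5524

Finishing within 15 emails ⇔ at least 2 successes in the first 15. With X ~ Binomial(15, 0.12), P(Y ≤ 15) = 1 − P(X ≤ 1).
  k=0: C(15,0)·0.12^0·0.88^15 = 0.146974
  k=1: C(15,1)·0.12^1·0.88^14 = 0.300628
1 − 0.447602 = 0.552398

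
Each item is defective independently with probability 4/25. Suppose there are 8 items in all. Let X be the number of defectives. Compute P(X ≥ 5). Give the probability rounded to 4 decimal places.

0.0038

X ~ Binomial(8, 0.16); P(X ≥ 5) = Σ C(8,k) p^k (1−p)^(8−k) over k:
  k=5: C(8,5)·0.16^5·0.84^3 = 0.003480
  k=6: C(8,6)·0.16^6·0.84^2 = 0.000331
  k=7: C(8,7)·0.16^7·0.84^1 = 0.000018
  k=8: C(8,8)·0.16^8·0.84^0 = 0.000000
Total = 0.003830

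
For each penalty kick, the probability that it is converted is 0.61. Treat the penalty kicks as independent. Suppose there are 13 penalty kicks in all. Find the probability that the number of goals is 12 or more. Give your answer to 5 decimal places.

0.01508

X ~ Binomial(13, 0.61); P(X ≥ 12) = Σ C(13,k) p^k (1−p)^(13−k) over k:
  k=12: C(13,12)·0.61^12·0.39^1 = 0.0134575
  k=13: C(13,13)·0.61^13·0.39^0 = 0.0016192
Total = 0.0150767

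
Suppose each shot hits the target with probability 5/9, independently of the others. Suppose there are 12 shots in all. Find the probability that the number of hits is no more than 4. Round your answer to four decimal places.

X ~ Binomial(12, 0.555556); P(X ≤ 4) = Σ C(12,k) p^k (1−p)^(12−k) over k:
  k=0: C(12,0)·0.555556^0·0.444444^12 = 0.000059
  k=1: C(12,1)·0.555556^1·0.444444^11 = 0.000891
  k=2: C(12,2)·0.555556^2·0.444444^10 = 0.006126
  k=3: C(12,3)·0.555556^3·0.444444^9 = 0.025525
  k=4: C(12,4)·0.555556^4·0.444444^8 = 0.071789
Total = 0.104390

0.1044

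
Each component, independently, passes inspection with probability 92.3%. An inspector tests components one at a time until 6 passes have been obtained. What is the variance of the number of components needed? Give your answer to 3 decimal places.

0.542

Y = total components until the sixth success; negative binomial with r=6, p=0.923.
Var(Y) = r(1−p)/p² = 6·0.077 / 0.923² = 0.54230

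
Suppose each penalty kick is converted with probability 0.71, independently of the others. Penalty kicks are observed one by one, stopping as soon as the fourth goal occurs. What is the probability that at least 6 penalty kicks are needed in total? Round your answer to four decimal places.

Needing more than 5 penalty kicks ⇔ fewer than 4 successes in the first 5. With X ~ Binomial(5, 0.71), P(Y > 5) = P(X ≤ 3).
  k=0: C(5,0)·0.71^0·0.29^5 = 0.002051
  k=1: C(5,1)·0.71^1·0.29^4 = 0.025108
  k=2: C(5,2)·0.71^2·0.29^3 = 0.122945
  k=3: C(5,3)·0.71^3·0.29^2 = 0.301003
P(X ≤ 3) = 0.451108

0.4511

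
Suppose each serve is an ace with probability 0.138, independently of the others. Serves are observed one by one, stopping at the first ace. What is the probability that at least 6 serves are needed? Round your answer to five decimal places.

0.47592

Y = number of serves to the first success; geometric, p = 0.138.
P(Y > 5) = P(first 5 all fail) = (1−p)^5 = 0.4759226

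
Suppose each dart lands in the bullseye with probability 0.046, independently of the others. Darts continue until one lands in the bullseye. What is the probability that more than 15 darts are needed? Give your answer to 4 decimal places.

0.4934

Y = number of darts to the first success; geometric, p = 0.046.
P(Y > 15) = P(first 15 all fail) = (1−p)^15 = 0.493430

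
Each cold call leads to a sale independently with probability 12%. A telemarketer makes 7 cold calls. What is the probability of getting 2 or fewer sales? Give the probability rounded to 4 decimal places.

X ~ Binomial(7, 0.12); P(X ≤ 2) = Σ C(7,k) p^k (1−p)^(7−k) over k:
  k=0: C(7,0)·0.12^0·0.88^7 = 0.408676
  k=1: C(7,1)·0.12^1·0.88^6 = 0.390099
  k=2: C(7,2)·0.12^2·0.88^5 = 0.159586
Total = 0.958361

0.9584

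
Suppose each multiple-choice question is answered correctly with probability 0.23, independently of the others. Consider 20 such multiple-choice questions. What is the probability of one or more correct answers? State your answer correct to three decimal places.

P(at least one) = 1 − P(none) = 1 − (1 − 0.23)^20
= 1 − 0.00537 = 0.99463

0.995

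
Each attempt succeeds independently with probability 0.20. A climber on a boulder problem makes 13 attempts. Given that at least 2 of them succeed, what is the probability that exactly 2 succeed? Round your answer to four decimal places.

0.3497

X ~ Binomial(13, 0.20). Want P(X=2 | X≥2) = P(X=2) / P(X≥2).
P(X=2) = C(13,2)·0.20^2·0.80^11 = 0.268006
P(X≥2) = 1 − 0.054976 − 0.178671 = 0.766354
Ratio = 0.268006 / 0.766354 = 0.349716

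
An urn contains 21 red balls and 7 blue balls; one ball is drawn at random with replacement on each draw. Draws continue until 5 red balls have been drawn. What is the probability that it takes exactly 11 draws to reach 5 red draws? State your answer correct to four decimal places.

Y = trial on which the fifth success occurs; negative binomial, r=5, p=0.75.
P(Y=11) = C(10,4) · p^5 · (1−p)^6
= 210 · 0.2373 · 0.00024414 = 0.012167

0.0122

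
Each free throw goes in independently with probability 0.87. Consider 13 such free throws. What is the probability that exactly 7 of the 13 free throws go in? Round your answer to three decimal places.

0.003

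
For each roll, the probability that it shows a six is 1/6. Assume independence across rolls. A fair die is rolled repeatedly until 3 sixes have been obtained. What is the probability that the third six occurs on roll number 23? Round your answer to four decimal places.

0.0279

Y = trial on which the third success occurs; negative binomial, r=3, p=0.166667.
P(Y=23) = C(22,2) · p^3 · (1−p)^20
= 231 · 0.0046296 · 0.026084 = 0.027895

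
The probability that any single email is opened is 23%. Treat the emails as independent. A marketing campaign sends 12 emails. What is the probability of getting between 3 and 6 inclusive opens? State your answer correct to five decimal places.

0.53619

X ~ Binomial(12, 0.23); P(3 ≤ X ≤ 6) = Σ C(12,k) p^k (1−p)^(12−k) over k:
  k=3: C(12,3)·0.23^3·0.77^9 = 0.2546963
  k=4: C(12,4)·0.23^4·0.77^8 = 0.1711758
  k=5: C(12,5)·0.23^5·0.77^7 = 0.0818087
  k=6: C(12,6)·0.23^6·0.77^6 = 0.0285091
Total = 0.5361899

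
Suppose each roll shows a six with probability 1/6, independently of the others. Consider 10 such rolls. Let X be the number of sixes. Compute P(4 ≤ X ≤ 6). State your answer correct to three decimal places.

X ~ Binomial(10, 0.166667); P(4 ≤ X ≤ 6) = Σ C(10,k) p^k (1−p)^(10−k) over k:
  k=4: C(10,4)·0.166667^4·0.833333^6 = 0.05427
  k=5: C(10,5)·0.166667^5·0.833333^5 = 0.01302
  k=6: C(10,6)·0.166667^6·0.833333^4 = 0.00217
Total = 0.06946

0.069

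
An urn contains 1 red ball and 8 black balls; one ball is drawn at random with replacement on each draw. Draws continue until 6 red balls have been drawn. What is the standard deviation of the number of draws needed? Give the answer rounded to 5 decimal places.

20.78461

Y = total draws until the sixth success; negative binomial with r=6, p=0.111111.
SD(Y) = √[r(1−p)/p²] = √(432.0000000) = 20.7846097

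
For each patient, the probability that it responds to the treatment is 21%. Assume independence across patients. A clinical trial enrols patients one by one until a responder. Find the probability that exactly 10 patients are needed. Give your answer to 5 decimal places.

0.02517

Geometric (trials to first success), p = 0.21.
P(Y = 10) = (1−p)^9 · p = 0.11985 · 0.21 = 0.0251688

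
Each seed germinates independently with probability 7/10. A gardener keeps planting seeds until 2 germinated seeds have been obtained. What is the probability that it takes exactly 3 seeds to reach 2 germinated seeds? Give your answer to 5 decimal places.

Y = trial on which the second success occurs; negative binomial, r=2, p=0.70.
P(Y=3) = C(2,1) · p^2 · (1−p)^1
= 2 · 0.49 · 0.3 = 0.2940000

0.29400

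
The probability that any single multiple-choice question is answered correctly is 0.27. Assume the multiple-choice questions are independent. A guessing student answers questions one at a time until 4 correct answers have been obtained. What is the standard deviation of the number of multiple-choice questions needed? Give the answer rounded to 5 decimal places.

Y = total multiple-choice questions until the fourth success; negative binomial with r=4, p=0.27.
SD(Y) = √[r(1−p)/p²] = √(40.0548697) = 6.3288917

6.32889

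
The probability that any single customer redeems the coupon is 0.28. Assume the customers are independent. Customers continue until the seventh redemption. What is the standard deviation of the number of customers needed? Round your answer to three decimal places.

Y = total customers until the seventh success; negative binomial with r=7, p=0.28.
SD(Y) = √[r(1−p)/p²] = √(64.28571) = 8.01784

8.018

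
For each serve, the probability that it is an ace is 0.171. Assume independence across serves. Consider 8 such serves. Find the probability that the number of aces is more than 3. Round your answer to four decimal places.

X ~ Binomial(8, 0.171); P(X ≥ 4) = Σ C(8,k) p^k (1−p)^(8−k) over k:
  k=4: C(8,4)·0.171^4·0.829^4 = 0.028268
  k=5: C(8,5)·0.171^5·0.829^3 = 0.004665
  k=6: C(8,6)·0.171^6·0.829^2 = 0.000481
  k=7: C(8,7)·0.171^7·0.829^1 = 0.000028
  k=8: C(8,8)·0.171^8·0.829^0 = 0.000001
Total = 0.033443

0.0334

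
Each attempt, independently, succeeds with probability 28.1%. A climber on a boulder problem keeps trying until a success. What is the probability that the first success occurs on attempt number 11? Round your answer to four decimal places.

0.0104

Geometric (trials to first success), p = 0.281.
P(Y = 11) = (1−p)^10 · p = 0.036922 · 0.281 = 0.010375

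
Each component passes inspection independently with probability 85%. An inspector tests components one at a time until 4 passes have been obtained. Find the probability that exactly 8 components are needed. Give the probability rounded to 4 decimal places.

Y = trial on which the fourth success occurs; negative binomial, r=4, p=0.85.
P(Y=8) = C(7,3) · p^4 · (1−p)^4
= 35 · 0.52201 · 0.00050625 = 0.009249

0.0092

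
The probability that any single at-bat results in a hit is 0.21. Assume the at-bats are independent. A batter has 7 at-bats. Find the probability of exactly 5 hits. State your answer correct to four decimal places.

X ~ Binomial(n=7, p=0.21).
P(X=5) = C(7,5) · p^5 · (1−p)^2
= 21 · 0.00040841 · 0.6241 = 0.005353

0.0054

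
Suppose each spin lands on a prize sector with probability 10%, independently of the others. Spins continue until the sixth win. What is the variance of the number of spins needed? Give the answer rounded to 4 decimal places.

540.0000

Y = total spins until the sixth success; negative binomial with r=6, p=0.10.
Var(Y) = r(1−p)/p² = 6·0.90 / 0.10² = 540.000000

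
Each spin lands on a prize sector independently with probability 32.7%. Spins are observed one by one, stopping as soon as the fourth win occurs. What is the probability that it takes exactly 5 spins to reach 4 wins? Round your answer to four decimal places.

Y = trial on which the fourth success occurs; negative binomial, r=4, p=0.327.
P(Y=5) = C(4,3) · p^4 · (1−p)^1
= 4 · 0.011434 · 0.673 = 0.030780

0.0308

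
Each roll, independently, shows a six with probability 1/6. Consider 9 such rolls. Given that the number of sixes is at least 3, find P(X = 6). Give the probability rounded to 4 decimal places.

0.0058

X ~ Binomial(9, 0.166667). Want P(X=6 | X≥3) = P(X=6) / P(X≥3).
P(X=6) = C(9,6)·0.166667^6·0.833333^3 = 0.001042
P(X≥3) = 1 − 0.193807 − 0.348852 − 0.279082 = 0.178260
Ratio = 0.001042 / 0.178260 = 0.005845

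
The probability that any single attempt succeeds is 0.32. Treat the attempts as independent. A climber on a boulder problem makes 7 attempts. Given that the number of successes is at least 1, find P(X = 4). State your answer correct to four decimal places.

X ~ Binomial(7, 0.32). Want P(X=4 | X≥1) = P(X=4) / P(X≥1).
P(X=4) = C(7,4)·0.32^4·0.68^3 = 0.115397
P(X≥1) = 1 − 0.067230 = 0.932770
Ratio = 0.115397 / 0.932770 = 0.123714

0.1237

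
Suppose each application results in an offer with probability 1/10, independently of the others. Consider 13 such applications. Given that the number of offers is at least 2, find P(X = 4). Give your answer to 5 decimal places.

0.07316

X ~ Binomial(13, 0.10). Want P(X=4 | X≥2) = P(X=4) / P(X≥2).
P(X=4) = C(13,4)·0.10^4·0.90^9 = 0.0277006
P(X≥2) = 1 − 0.2541866 − 0.3671584 = 0.3786550
Ratio = 0.0277006 / 0.3786550 = 0.0731552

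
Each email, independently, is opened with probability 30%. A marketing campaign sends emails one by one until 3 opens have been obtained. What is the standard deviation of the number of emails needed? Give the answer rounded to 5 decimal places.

4.83046

Y = total emails until the third success; negative binomial with r=3, p=0.30.
SD(Y) = √[r(1−p)/p²] = √(23.3333333) = 4.8304589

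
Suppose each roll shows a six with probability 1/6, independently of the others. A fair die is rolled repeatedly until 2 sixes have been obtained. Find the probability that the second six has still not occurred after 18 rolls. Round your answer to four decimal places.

Needing more than 18 rolls ⇔ fewer than 2 successes in the first 18. With X ~ Binomial(18, 0.166667), P(Y > 18) = P(X ≤ 1).
  k=0: C(18,0)·0.166667^0·0.833333^18 = 0.037561
  k=1: C(18,1)·0.166667^1·0.833333^17 = 0.135220
P(X ≤ 1) = 0.172781

0.1728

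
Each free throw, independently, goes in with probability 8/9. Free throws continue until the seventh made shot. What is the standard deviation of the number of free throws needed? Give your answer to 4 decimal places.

Y = total free throws until the seventh success; negative binomial with r=7, p=0.888889.
SD(Y) = √[r(1−p)/p²] = √(0.984375) = 0.992157

0.9922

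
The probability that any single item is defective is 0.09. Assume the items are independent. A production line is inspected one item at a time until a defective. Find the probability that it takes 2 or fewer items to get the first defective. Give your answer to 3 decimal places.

0.172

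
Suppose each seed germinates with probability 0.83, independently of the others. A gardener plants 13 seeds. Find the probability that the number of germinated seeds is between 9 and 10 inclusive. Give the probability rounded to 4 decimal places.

X ~ Binomial(13, 0.83); P(9 ≤ X ≤ 10) = Σ C(13,k) p^k (1−p)^(13−k) over k:
  k=9: C(13,9)·0.83^9·0.17^4 = 0.111636
  k=10: C(13,10)·0.83^10·0.17^3 = 0.218019
Total = 0.329655

0.3297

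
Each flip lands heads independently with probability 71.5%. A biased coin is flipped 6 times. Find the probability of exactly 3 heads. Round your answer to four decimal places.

0.1692

X ~ Binomial(n=6, p=0.715).
P(X=3) = C(6,3) · p^3 · (1−p)^3
= 20 · 0.36553 · 0.023149 = 0.169232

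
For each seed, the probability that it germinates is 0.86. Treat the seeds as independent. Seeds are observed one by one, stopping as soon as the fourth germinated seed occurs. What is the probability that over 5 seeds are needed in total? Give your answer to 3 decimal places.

Needing more than 5 seeds ⇔ fewer than 4 successes in the first 5. With X ~ Binomial(5, 0.86), P(Y > 5) = P(X ≤ 3).
  k=0: C(5,0)·0.86^0·0.14^5 = 0.00005
  k=1: C(5,1)·0.86^1·0.14^4 = 0.00165
  k=2: C(5,2)·0.86^2·0.14^3 = 0.02029
  k=3: C(5,3)·0.86^3·0.14^2 = 0.12467
P(X ≤ 3) = 0.14667

0.147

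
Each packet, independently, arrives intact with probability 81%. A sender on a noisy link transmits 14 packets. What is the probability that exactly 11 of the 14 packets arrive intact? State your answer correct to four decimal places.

X ~ Binomial(n=14, p=0.81).
P(X=11) = C(14,11) · p^11 · (1−p)^3
= 364 · 0.098477 · 0.006859 = 0.245865

0.2459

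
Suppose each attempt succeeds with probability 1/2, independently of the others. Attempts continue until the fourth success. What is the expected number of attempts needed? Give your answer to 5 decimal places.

8.00000

Y = total attempts until the fourth success; negative binomial with r=4, p=0.50.
E[Y] = r / p = 4 / 0.50 = 8.0000000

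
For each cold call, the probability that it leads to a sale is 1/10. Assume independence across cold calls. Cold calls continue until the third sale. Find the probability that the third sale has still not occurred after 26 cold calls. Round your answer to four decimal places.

Needing more than 26 cold calls ⇔ fewer than 3 successes in the first 26. With X ~ Binomial(26, 0.10), P(Y > 26) = P(X ≤ 2).
  k=0: C(26,0)·0.10^0·0.90^26 = 0.064611
  k=1: C(26,1)·0.10^1·0.90^25 = 0.186653
  k=2: C(26,2)·0.10^2·0.90^24 = 0.259241
P(X ≤ 2) = 0.510505

0.5105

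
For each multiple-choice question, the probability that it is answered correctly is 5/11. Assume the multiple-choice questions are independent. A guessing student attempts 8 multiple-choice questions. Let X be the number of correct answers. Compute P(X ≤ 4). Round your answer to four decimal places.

0.7309

X ~ Binomial(8, 0.454545); P(X ≤ 4) = Σ C(8,k) p^k (1−p)^(8−k) over k:
  k=0: C(8,0)·0.454545^0·0.545455^8 = 0.007836
  k=1: C(8,1)·0.454545^1·0.545455^7 = 0.052237
  k=2: C(8,2)·0.454545^2·0.545455^6 = 0.152358
  k=3: C(8,3)·0.454545^3·0.545455^5 = 0.253929
  k=4: C(8,4)·0.454545^4·0.545455^4 = 0.264510
Total = 0.730869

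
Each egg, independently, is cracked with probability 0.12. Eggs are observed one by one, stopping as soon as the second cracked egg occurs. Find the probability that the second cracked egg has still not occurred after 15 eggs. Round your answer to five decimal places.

Needing more than 15 eggs ⇔ fewer than 2 successes in the first 15. With X ~ Binomial(15, 0.12), P(Y > 15) = P(X ≤ 1).
  k=0: C(15,0)·0.12^0·0.88^15 = 0.1469739
  k=1: C(15,1)·0.12^1·0.88^14 = 0.3006283
P(X ≤ 1) = 0.4476022

0.44760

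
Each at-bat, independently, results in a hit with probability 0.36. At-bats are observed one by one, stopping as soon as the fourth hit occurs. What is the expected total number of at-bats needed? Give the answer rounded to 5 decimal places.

Y = total at-bats until the fourth success; negative binomial with r=4, p=0.36.
E[Y] = r / p = 4 / 0.36 = 11.1111111

11.11111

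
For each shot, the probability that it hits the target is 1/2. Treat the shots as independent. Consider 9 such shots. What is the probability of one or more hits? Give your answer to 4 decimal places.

P(at least one) = 1 − P(none) = 1 − (1 − 0.50)^9
= 1 − 0.001953 = 0.998047

0.9980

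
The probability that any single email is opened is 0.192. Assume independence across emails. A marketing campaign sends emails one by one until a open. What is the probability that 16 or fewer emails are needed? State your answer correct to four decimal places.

Y = number of emails to the first success; geometric, p = 0.192.
P(Y ≤ 16) = 1 − (1−p)^16 = 1 − 0.033005 = 0.966995

0.9670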